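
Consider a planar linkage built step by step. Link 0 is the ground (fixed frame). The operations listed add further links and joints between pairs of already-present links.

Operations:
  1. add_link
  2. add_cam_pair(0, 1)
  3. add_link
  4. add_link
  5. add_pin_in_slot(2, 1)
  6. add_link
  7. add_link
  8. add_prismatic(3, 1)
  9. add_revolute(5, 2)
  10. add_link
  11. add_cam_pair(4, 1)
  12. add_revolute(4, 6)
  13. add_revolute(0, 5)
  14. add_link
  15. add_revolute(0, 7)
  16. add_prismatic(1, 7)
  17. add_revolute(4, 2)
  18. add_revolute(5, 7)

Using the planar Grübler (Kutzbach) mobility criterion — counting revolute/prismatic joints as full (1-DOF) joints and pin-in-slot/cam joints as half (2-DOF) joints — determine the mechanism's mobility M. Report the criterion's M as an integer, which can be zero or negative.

ground; <1,0,0>
#1 <2,0,0>
C:0↔1 J2 <2,0,1>
#2 <3,0,1>
#3 <4,0,1>
PS:2↔1 J2 <4,0,2>
#4 <5,0,2>
#5 <6,0,2>
P:3↔1 J1 <6,1,2>
R:5↔2 J1 <6,2,2>
#6 <7,2,2>
C:4↔1 J2 <7,2,3>
R:4↔6 J1 <7,3,3>
R:0↔5 J1 <7,4,3>
#7 <8,4,3>
R:0↔7 J1 <8,5,3>
P:1↔7 J1 <8,6,3>
R:4↔2 J1 <8,7,3>
R:5↔7 J1 <8,8,3>
3×7 − 2×8 − 1×3 = 2

M = 2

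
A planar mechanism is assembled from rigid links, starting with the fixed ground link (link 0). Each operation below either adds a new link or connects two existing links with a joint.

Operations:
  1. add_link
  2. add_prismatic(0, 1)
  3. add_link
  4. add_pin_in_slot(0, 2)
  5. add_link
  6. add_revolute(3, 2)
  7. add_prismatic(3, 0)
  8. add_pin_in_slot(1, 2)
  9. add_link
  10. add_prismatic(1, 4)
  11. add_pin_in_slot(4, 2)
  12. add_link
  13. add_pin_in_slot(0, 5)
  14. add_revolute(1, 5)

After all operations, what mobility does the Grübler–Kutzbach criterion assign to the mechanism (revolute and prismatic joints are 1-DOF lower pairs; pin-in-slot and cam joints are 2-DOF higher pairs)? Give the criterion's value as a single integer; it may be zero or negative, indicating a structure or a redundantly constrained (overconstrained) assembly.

M = 1

(L,J1,J2)=(1,0,0); link0 fixed
link1: (2,0,0)
P 0-1 [J1]: (2,1,0)
link2: (3,1,0)
PS 0-2 [J2]: (3,1,1)
link3: (4,1,1)
R 3-2 [J1]: (4,2,1)
P 3-0 [J1]: (4,3,1)
PS 1-2 [J2]: (4,3,2)
link4: (5,3,2)
P 1-4 [J1]: (5,4,2)
PS 4-2 [J2]: (5,4,3)
link5: (6,4,3)
PS 0-5 [J2]: (6,4,4)
R 1-5 [J1]: (6,5,4)
Grübler: 3·5 − 2·5 − 4 = 1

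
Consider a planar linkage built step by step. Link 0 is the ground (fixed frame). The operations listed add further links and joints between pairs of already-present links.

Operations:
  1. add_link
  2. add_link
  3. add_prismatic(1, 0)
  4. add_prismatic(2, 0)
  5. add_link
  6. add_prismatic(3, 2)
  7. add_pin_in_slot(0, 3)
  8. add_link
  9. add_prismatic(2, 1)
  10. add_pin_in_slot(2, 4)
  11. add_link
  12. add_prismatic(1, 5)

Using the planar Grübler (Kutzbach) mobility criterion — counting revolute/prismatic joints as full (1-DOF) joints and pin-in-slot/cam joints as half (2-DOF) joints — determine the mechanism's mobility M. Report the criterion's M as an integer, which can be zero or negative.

M = 3

L=1 J1=0 J2=0
add link → L=2 J1=0 J2=0
add link → L=3 J1=0 J2=0
P@1,0 dof=1 J1 → L=3 J1=1 J2=0
P@2,0 dof=1 J1 → L=3 J1=2 J2=0
add link → L=4 J1=2 J2=0
P@3,2 dof=1 J1 → L=4 J1=3 J2=0
PS@0,3 dof=2 J2 → L=4 J1=3 J2=1
add link → L=5 J1=3 J2=1
P@2,1 dof=1 J1 → L=5 J1=4 J2=1
PS@2,4 dof=2 J2 → L=5 J1=4 J2=2
add link → L=6 J1=4 J2=2
P@1,5 dof=1 J1 → L=6 J1=5 J2=2
M=3(L−1)−2J1−J2=3·5−2·5−2=3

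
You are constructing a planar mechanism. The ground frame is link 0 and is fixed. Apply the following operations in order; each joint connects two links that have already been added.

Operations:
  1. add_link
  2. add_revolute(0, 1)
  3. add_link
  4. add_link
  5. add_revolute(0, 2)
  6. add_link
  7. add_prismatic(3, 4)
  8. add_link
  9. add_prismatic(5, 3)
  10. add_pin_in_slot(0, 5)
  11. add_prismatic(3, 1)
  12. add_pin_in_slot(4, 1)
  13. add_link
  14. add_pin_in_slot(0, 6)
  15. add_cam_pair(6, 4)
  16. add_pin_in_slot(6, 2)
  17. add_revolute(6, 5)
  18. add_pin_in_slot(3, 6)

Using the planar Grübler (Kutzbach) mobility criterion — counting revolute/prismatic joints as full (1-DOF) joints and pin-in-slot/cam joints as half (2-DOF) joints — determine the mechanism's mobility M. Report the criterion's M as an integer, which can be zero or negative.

ground; <1,0,0>
#1 <2,0,0>
R:0↔1 J1 <2,1,0>
#2 <3,1,0>
#3 <4,1,0>
R:0↔2 J1 <4,2,0>
#4 <5,2,0>
P:3↔4 J1 <5,3,0>
#5 <6,3,0>
P:5↔3 J1 <6,4,0>
PS:0↔5 J2 <6,4,1>
P:3↔1 J1 <6,5,1>
PS:4↔1 J2 <6,5,2>
#6 <7,5,2>
PS:0↔6 J2 <7,5,3>
C:6↔4 J2 <7,5,4>
PS:6↔2 J2 <7,5,5>
R:6↔5 J1 <7,6,5>
PS:3↔6 J2 <7,6,6>
3×6 − 2×6 − 1×6 = 0

M = 0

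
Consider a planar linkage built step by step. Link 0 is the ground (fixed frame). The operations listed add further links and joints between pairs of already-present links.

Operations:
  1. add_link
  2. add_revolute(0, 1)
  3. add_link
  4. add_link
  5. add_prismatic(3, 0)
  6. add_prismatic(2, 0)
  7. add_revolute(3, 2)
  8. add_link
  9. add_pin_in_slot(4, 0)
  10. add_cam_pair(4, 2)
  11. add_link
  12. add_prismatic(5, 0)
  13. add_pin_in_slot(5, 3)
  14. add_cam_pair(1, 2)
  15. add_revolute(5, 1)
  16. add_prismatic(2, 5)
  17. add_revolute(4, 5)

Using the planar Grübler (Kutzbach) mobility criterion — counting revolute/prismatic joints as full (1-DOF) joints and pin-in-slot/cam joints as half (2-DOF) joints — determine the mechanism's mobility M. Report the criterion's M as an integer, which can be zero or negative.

L=1 J1=0 J2=0
add link → L=2 J1=0 J2=0
R@0,1 dof=1 J1 → L=2 J1=1 J2=0
add link → L=3 J1=1 J2=0
add link → L=4 J1=1 J2=0
P@3,0 dof=1 J1 → L=4 J1=2 J2=0
P@2,0 dof=1 J1 → L=4 J1=3 J2=0
R@3,2 dof=1 J1 → L=4 J1=4 J2=0
add link → L=5 J1=4 J2=0
PS@4,0 dof=2 J2 → L=5 J1=4 J2=1
C@4,2 dof=2 J2 → L=5 J1=4 J2=2
add link → L=6 J1=4 J2=2
P@5,0 dof=1 J1 → L=6 J1=5 J2=2
PS@5,3 dof=2 J2 → L=6 J1=5 J2=3
C@1,2 dof=2 J2 → L=6 J1=5 J2=4
R@5,1 dof=1 J1 → L=6 J1=6 J2=4
P@2,5 dof=1 J1 → L=6 J1=7 J2=4
R@4,5 dof=1 J1 → L=6 J1=8 J2=4
M=3(L−1)−2J1−J2=3·5−2·8−4=-5

M = -5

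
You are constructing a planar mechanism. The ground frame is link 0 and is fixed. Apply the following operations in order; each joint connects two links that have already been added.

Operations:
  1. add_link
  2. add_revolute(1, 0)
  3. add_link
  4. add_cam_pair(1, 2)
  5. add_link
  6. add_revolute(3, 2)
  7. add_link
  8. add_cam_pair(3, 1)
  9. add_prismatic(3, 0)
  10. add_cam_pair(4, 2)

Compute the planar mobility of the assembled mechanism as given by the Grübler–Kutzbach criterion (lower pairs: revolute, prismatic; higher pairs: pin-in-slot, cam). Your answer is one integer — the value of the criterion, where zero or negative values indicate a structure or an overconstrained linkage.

(L,J1,J2)=(1,0,0); link0 fixed
link1: (2,0,0)
R 1-0 [J1]: (2,1,0)
link2: (3,1,0)
C 1-2 [J2]: (3,1,1)
link3: (4,1,1)
R 3-2 [J1]: (4,2,1)
link4: (5,2,1)
C 3-1 [J2]: (5,2,2)
P 3-0 [J1]: (5,3,2)
C 4-2 [J2]: (5,3,3)
Grübler: 3·4 − 2·3 − 3 = 3

M = 3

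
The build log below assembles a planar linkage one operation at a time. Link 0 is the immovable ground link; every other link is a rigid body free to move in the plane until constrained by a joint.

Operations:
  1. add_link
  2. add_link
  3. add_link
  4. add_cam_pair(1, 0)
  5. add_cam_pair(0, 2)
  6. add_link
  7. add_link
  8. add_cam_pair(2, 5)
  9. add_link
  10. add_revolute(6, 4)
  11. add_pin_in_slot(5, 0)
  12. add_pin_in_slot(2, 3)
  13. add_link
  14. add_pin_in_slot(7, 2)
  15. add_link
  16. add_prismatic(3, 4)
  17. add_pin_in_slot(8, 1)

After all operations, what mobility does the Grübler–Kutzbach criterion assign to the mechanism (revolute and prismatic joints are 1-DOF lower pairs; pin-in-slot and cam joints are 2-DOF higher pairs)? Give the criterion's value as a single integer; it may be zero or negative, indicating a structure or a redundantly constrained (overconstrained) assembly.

ground; <1,0,0>
#1 <2,0,0>
#2 <3,0,0>
#3 <4,0,0>
C:1↔0 J2 <4,0,1>
C:0↔2 J2 <4,0,2>
#4 <5,0,2>
#5 <6,0,2>
C:2↔5 J2 <6,0,3>
#6 <7,0,3>
R:6↔4 J1 <7,1,3>
PS:5↔0 J2 <7,1,4>
PS:2↔3 J2 <7,1,5>
#7 <8,1,5>
PS:7↔2 J2 <8,1,6>
#8 <9,1,6>
P:3↔4 J1 <9,2,6>
PS:8↔1 J2 <9,2,7>
3×8 − 2×2 − 1×7 = 13

M = 13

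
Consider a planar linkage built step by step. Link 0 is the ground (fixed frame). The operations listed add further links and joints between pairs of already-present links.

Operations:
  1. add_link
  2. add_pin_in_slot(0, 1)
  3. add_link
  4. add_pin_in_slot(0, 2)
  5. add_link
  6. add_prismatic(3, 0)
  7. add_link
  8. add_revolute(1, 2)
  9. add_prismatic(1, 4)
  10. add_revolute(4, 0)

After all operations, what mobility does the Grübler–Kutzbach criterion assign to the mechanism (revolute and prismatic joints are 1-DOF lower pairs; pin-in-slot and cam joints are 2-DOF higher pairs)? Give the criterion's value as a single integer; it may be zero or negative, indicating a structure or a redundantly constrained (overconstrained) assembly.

M = 2

ground; <1,0,0>
#1 <2,0,0>
PS:0↔1 J2 <2,0,1>
#2 <3,0,1>
PS:0↔2 J2 <3,0,2>
#3 <4,0,2>
P:3↔0 J1 <4,1,2>
#4 <5,1,2>
R:1↔2 J1 <5,2,2>
P:1↔4 J1 <5,3,2>
R:4↔0 J1 <5,4,2>
3×4 − 2×4 − 1×2 = 2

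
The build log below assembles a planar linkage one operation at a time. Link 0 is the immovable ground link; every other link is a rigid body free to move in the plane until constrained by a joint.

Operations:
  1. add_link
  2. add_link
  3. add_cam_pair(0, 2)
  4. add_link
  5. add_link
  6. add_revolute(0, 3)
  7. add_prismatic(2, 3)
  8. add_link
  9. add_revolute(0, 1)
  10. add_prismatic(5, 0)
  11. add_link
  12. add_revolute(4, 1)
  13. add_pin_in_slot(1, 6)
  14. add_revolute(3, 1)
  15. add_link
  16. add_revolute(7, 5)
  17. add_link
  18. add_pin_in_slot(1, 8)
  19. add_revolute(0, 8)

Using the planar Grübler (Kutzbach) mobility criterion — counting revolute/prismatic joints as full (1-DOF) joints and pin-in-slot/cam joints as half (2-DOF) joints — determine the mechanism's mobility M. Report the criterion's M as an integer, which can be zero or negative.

M = 5

link 0 = ground. State L|J1|J2 = 1|0|0
+link1  2|0|0
+link2  3|0|0
C(0,2) f=2→J2  3|0|1
+link3  4|0|1
+link4  5|0|1
R(0,3) f=1→J1  5|1|1
P(2,3) f=1→J1  5|2|1
+link5  6|2|1
R(0,1) f=1→J1  6|3|1
P(5,0) f=1→J1  6|4|1
+link6  7|4|1
R(4,1) f=1→J1  7|5|1
PS(1,6) f=2→J2  7|5|2
R(3,1) f=1→J1  7|6|2
+link7  8|6|2
R(7,5) f=1→J1  8|7|2
+link8  9|7|2
PS(1,8) f=2→J2  9|7|3
R(0,8) f=1→J1  9|8|3
M = 3(9−1)−2·8−3 = 24−16−3 = 5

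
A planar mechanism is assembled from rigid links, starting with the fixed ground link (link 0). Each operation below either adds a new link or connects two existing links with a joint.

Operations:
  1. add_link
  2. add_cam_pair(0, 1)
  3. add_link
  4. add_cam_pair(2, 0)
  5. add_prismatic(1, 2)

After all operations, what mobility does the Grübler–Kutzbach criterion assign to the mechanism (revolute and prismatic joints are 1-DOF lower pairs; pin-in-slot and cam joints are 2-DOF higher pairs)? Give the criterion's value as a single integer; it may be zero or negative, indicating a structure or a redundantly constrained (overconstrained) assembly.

(L,J1,J2)=(1,0,0); link0 fixed
link1: (2,0,0)
C 0-1 [J2]: (2,0,1)
link2: (3,0,1)
C 2-0 [J2]: (3,0,2)
P 1-2 [J1]: (3,1,2)
Grübler: 3·2 − 2·1 − 2 = 2

M = 2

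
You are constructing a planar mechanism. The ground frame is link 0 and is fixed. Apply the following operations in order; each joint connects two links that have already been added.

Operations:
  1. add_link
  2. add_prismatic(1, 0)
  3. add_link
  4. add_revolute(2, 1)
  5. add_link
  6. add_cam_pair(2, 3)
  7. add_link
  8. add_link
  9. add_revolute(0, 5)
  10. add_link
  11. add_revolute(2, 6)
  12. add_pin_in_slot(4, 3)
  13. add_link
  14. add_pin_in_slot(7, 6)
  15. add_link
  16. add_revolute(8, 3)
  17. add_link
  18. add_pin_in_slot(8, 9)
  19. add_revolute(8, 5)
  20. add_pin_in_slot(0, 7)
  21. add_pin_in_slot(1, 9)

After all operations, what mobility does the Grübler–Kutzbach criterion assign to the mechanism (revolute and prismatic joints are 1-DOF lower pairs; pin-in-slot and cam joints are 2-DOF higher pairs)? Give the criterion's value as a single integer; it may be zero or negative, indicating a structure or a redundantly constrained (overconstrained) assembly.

M = 9

L=1 J1=0 J2=0
add link → L=2 J1=0 J2=0
P@1,0 dof=1 J1 → L=2 J1=1 J2=0
add link → L=3 J1=1 J2=0
R@2,1 dof=1 J1 → L=3 J1=2 J2=0
add link → L=4 J1=2 J2=0
C@2,3 dof=2 J2 → L=4 J1=2 J2=1
add link → L=5 J1=2 J2=1
add link → L=6 J1=2 J2=1
R@0,5 dof=1 J1 → L=6 J1=3 J2=1
add link → L=7 J1=3 J2=1
R@2,6 dof=1 J1 → L=7 J1=4 J2=1
PS@4,3 dof=2 J2 → L=7 J1=4 J2=2
add link → L=8 J1=4 J2=2
PS@7,6 dof=2 J2 → L=8 J1=4 J2=3
add link → L=9 J1=4 J2=3
R@8,3 dof=1 J1 → L=9 J1=5 J2=3
add link → L=10 J1=5 J2=3
PS@8,9 dof=2 J2 → L=10 J1=5 J2=4
R@8,5 dof=1 J1 → L=10 J1=6 J2=4
PS@0,7 dof=2 J2 → L=10 J1=6 J2=5
PS@1,9 dof=2 J2 → L=10 J1=6 J2=6
M=3(L−1)−2J1−J2=3·9−2·6−6=9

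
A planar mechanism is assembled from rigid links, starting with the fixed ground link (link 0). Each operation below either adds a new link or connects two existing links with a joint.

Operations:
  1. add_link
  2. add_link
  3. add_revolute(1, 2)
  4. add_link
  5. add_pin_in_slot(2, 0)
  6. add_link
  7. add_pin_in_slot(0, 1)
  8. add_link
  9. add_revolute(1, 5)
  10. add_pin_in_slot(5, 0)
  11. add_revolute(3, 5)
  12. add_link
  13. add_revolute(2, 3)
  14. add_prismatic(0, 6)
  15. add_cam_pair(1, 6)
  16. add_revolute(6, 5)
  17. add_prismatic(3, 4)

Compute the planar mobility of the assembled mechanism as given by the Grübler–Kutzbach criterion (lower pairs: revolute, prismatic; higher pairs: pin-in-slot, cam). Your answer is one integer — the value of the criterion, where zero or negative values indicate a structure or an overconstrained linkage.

link 0 = ground. State L|J1|J2 = 1|0|0
+link1  2|0|0
+link2  3|0|0
R(1,2) f=1→J1  3|1|0
+link3  4|1|0
PS(2,0) f=2→J2  4|1|1
+link4  5|1|1
PS(0,1) f=2→J2  5|1|2
+link5  6|1|2
R(1,5) f=1→J1  6|2|2
PS(5,0) f=2→J2  6|2|3
R(3,5) f=1→J1  6|3|3
+link6  7|3|3
R(2,3) f=1→J1  7|4|3
P(0,6) f=1→J1  7|5|3
C(1,6) f=2→J2  7|5|4
R(6,5) f=1→J1  7|6|4
P(3,4) f=1→J1  7|7|4
M = 3(7−1)−2·7−4 = 18−14−4 = 0

M = 0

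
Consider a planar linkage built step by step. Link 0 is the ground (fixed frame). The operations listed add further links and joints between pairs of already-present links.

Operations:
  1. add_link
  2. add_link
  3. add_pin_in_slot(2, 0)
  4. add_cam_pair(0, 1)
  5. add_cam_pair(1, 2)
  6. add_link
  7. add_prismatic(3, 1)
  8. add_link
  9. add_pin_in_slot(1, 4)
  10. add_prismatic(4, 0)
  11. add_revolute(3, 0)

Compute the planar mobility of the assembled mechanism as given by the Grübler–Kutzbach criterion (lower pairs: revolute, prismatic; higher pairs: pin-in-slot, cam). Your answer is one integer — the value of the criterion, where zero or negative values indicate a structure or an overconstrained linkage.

L=1 J1=0 J2=0
add link → L=2 J1=0 J2=0
add link → L=3 J1=0 J2=0
PS@2,0 dof=2 J2 → L=3 J1=0 J2=1
C@0,1 dof=2 J2 → L=3 J1=0 J2=2
C@1,2 dof=2 J2 → L=3 J1=0 J2=3
add link → L=4 J1=0 J2=3
P@3,1 dof=1 J1 → L=4 J1=1 J2=3
add link → L=5 J1=1 J2=3
PS@1,4 dof=2 J2 → L=5 J1=1 J2=4
P@4,0 dof=1 J1 → L=5 J1=2 J2=4
R@3,0 dof=1 J1 → L=5 J1=3 J2=4
M=3(L−1)−2J1−J2=3·4−2·3−4=2

M = 2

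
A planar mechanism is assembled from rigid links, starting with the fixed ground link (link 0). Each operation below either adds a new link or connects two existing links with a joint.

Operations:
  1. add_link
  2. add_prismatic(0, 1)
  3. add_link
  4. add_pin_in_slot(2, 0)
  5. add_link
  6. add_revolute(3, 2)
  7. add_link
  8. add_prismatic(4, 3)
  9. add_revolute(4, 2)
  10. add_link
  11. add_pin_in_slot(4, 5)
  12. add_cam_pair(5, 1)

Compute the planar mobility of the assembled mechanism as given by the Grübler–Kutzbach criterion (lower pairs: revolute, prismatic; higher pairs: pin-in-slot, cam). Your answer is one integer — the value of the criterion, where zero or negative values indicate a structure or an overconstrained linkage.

link 0 = ground. State L|J1|J2 = 1|0|0
+link1  2|0|0
P(0,1) f=1→J1  2|1|0
+link2  3|1|0
PS(2,0) f=2→J2  3|1|1
+link3  4|1|1
R(3,2) f=1→J1  4|2|1
+link4  5|2|1
P(4,3) f=1→J1  5|3|1
R(4,2) f=1→J1  5|4|1
+link5  6|4|1
PS(4,5) f=2→J2  6|4|2
C(5,1) f=2→J2  6|4|3
M = 3(6−1)−2·4−3 = 15−8−3 = 4

M = 4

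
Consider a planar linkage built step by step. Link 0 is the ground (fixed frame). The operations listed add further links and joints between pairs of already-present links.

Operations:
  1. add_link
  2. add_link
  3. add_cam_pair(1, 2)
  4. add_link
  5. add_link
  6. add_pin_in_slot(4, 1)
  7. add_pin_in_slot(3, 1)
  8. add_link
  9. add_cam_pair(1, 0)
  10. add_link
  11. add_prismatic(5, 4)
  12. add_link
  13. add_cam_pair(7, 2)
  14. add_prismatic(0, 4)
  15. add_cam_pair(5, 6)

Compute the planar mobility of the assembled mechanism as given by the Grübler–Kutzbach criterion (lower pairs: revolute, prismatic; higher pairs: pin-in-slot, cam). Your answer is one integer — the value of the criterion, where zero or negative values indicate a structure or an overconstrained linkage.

M = 11

L=1 J1=0 J2=0
add link → L=2 J1=0 J2=0
add link → L=3 J1=0 J2=0
C@1,2 dof=2 J2 → L=3 J1=0 J2=1
add link → L=4 J1=0 J2=1
add link → L=5 J1=0 J2=1
PS@4,1 dof=2 J2 → L=5 J1=0 J2=2
PS@3,1 dof=2 J2 → L=5 J1=0 J2=3
add link → L=6 J1=0 J2=3
C@1,0 dof=2 J2 → L=6 J1=0 J2=4
add link → L=7 J1=0 J2=4
P@5,4 dof=1 J1 → L=7 J1=1 J2=4
add link → L=8 J1=1 J2=4
C@7,2 dof=2 J2 → L=8 J1=1 J2=5
P@0,4 dof=1 J1 → L=8 J1=2 J2=5
C@5,6 dof=2 J2 → L=8 J1=2 J2=6
M=3(L−1)−2J1−J2=3·7−2·2−6=11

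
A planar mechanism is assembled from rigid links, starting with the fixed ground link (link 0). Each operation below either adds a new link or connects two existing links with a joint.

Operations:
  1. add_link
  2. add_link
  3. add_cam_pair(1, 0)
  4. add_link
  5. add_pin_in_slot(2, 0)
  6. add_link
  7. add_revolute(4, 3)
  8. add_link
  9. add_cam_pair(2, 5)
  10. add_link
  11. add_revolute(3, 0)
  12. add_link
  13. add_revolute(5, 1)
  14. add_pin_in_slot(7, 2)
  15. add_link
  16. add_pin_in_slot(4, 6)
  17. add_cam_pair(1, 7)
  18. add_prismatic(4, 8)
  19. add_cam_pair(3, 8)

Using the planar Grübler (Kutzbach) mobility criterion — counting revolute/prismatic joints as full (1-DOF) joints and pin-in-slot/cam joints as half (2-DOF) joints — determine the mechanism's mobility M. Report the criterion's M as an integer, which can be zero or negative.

ground; <1,0,0>
#1 <2,0,0>
#2 <3,0,0>
C:1↔0 J2 <3,0,1>
#3 <4,0,1>
PS:2↔0 J2 <4,0,2>
#4 <5,0,2>
R:4↔3 J1 <5,1,2>
#5 <6,1,2>
C:2↔5 J2 <6,1,3>
#6 <7,1,3>
R:3↔0 J1 <7,2,3>
#7 <8,2,3>
R:5↔1 J1 <8,3,3>
PS:7↔2 J2 <8,3,4>
#8 <9,3,4>
PS:4↔6 J2 <9,3,5>
C:1↔7 J2 <9,3,6>
P:4↔8 J1 <9,4,6>
C:3↔8 J2 <9,4,7>
3×8 − 2×4 − 1×7 = 9

M = 9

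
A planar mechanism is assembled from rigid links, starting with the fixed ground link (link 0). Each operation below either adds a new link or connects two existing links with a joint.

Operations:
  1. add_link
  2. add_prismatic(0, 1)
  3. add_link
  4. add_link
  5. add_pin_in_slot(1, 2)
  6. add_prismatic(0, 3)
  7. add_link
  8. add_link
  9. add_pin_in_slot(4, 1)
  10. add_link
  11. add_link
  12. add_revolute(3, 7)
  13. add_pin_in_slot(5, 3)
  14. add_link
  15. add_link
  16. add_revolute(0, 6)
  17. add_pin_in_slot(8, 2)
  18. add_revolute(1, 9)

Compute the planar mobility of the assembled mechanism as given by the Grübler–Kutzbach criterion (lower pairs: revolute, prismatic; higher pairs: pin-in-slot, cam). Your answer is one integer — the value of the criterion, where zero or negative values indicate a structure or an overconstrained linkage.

M = 13

(L,J1,J2)=(1,0,0); link0 fixed
link1: (2,0,0)
P 0-1 [J1]: (2,1,0)
link2: (3,1,0)
link3: (4,1,0)
PS 1-2 [J2]: (4,1,1)
P 0-3 [J1]: (4,2,1)
link4: (5,2,1)
link5: (6,2,1)
PS 4-1 [J2]: (6,2,2)
link6: (7,2,2)
link7: (8,2,2)
R 3-7 [J1]: (8,3,2)
PS 5-3 [J2]: (8,3,3)
link8: (9,3,3)
link9: (10,3,3)
R 0-6 [J1]: (10,4,3)
PS 8-2 [J2]: (10,4,4)
R 1-9 [J1]: (10,5,4)
Grübler: 3·9 − 2·5 − 4 = 13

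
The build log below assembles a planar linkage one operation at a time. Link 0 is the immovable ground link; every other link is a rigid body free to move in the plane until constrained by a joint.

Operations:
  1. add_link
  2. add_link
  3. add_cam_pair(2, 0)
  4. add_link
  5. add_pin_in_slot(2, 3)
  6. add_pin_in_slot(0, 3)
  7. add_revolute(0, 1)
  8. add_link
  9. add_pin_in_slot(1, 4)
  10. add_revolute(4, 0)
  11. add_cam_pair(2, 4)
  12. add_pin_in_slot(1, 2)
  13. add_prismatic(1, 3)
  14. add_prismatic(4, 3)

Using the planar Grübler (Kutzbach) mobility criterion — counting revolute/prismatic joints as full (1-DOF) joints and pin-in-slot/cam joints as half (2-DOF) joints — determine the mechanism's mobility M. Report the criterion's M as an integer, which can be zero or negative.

ground; <1,0,0>
#1 <2,0,0>
#2 <3,0,0>
C:2↔0 J2 <3,0,1>
#3 <4,0,1>
PS:2↔3 J2 <4,0,2>
PS:0↔3 J2 <4,0,3>
R:0↔1 J1 <4,1,3>
#4 <5,1,3>
PS:1↔4 J2 <5,1,4>
R:4↔0 J1 <5,2,4>
C:2↔4 J2 <5,2,5>
PS:1↔2 J2 <5,2,6>
P:1↔3 J1 <5,3,6>
P:4↔3 J1 <5,4,6>
3×4 − 2×4 − 1×6 = -2

M = -2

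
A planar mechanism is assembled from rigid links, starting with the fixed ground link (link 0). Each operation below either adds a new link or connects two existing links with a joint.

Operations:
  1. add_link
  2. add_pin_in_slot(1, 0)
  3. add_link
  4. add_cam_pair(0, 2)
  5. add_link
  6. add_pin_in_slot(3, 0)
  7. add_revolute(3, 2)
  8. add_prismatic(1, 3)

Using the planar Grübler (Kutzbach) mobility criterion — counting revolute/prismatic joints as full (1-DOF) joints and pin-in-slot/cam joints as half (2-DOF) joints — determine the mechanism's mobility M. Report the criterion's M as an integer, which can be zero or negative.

M = 2

ground; <1,0,0>
#1 <2,0,0>
PS:1↔0 J2 <2,0,1>
#2 <3,0,1>
C:0↔2 J2 <3,0,2>
#3 <4,0,2>
PS:3↔0 J2 <4,0,3>
R:3↔2 J1 <4,1,3>
P:1↔3 J1 <4,2,3>
3×3 − 2×2 − 1×3 = 2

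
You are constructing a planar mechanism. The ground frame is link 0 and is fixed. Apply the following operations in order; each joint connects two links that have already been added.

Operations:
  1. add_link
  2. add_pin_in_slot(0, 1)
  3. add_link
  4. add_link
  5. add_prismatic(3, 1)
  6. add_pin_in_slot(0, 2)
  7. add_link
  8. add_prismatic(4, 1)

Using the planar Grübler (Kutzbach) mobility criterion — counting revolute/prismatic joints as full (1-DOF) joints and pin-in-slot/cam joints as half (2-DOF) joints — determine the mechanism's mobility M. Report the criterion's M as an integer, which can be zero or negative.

ground; <1,0,0>
#1 <2,0,0>
PS:0↔1 J2 <2,0,1>
#2 <3,0,1>
#3 <4,0,1>
P:3↔1 J1 <4,1,1>
PS:0↔2 J2 <4,1,2>
#4 <5,1,2>
P:4↔1 J1 <5,2,2>
3×4 − 2×2 − 1×2 = 6

M = 6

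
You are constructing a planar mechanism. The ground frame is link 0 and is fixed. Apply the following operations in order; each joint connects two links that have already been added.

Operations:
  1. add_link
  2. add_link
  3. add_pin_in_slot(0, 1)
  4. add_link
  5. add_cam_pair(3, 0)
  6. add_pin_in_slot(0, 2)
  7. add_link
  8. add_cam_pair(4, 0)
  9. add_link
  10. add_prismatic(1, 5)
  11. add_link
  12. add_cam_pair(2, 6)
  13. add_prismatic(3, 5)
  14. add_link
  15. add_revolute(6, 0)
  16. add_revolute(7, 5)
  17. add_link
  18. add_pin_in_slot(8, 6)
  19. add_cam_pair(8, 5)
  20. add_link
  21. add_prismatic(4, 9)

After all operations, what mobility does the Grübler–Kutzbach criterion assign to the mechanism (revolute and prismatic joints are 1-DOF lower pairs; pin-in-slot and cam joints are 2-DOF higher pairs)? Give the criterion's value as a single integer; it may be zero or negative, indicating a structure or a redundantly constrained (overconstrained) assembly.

M = 10

[1;0;0] (link 0 is ground)
L+ [2;0;0]
L+ [3;0;0]
PS(0,1)∈J2 [3;0;1]
L+ [4;0;1]
C(3,0)∈J2 [4;0;2]
PS(0,2)∈J2 [4;0;3]
L+ [5;0;3]
C(4,0)∈J2 [5;0;4]
L+ [6;0;4]
P(1,5)∈J1 [6;1;4]
L+ [7;1;4]
C(2,6)∈J2 [7;1;5]
P(3,5)∈J1 [7;2;5]
L+ [8;2;5]
R(6,0)∈J1 [8;3;5]
R(7,5)∈J1 [8;4;5]
L+ [9;4;5]
PS(8,6)∈J2 [9;4;6]
C(8,5)∈J2 [9;4;7]
L+ [10;4;7]
P(4,9)∈J1 [10;5;7]
mobility = 27 − 10 − 7 = 10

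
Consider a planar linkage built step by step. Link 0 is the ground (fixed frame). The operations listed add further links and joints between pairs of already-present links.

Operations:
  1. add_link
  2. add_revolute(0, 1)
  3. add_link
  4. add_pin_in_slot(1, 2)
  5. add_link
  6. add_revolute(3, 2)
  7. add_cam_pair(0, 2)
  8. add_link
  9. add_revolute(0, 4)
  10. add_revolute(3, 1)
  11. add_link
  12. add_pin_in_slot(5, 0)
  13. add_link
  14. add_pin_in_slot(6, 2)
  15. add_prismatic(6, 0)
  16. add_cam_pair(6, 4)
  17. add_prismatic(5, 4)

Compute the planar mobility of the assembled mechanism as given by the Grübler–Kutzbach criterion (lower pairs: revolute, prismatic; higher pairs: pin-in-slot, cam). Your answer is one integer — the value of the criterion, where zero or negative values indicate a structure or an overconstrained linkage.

M = 1

link 0 = ground. State L|J1|J2 = 1|0|0
+link1  2|0|0
R(0,1) f=1→J1  2|1|0
+link2  3|1|0
PS(1,2) f=2→J2  3|1|1
+link3  4|1|1
R(3,2) f=1→J1  4|2|1
C(0,2) f=2→J2  4|2|2
+link4  5|2|2
R(0,4) f=1→J1  5|3|2
R(3,1) f=1→J1  5|4|2
+link5  6|4|2
PS(5,0) f=2→J2  6|4|3
+link6  7|4|3
PS(6,2) f=2→J2  7|4|4
P(6,0) f=1→J1  7|5|4
C(6,4) f=2→J2  7|5|5
P(5,4) f=1→J1  7|6|5
M = 3(7−1)−2·6−5 = 18−12−5 = 1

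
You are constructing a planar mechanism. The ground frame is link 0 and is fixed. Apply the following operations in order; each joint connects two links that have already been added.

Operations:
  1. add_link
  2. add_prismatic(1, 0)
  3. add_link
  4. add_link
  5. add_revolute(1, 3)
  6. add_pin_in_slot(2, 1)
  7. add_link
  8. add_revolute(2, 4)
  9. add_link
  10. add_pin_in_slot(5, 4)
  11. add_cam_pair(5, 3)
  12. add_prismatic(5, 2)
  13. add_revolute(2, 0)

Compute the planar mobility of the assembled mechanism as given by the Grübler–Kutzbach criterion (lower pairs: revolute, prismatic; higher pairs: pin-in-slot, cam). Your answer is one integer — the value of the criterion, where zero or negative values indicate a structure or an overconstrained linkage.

L=1 J1=0 J2=0
add link → L=2 J1=0 J2=0
P@1,0 dof=1 J1 → L=2 J1=1 J2=0
add link → L=3 J1=1 J2=0
add link → L=4 J1=1 J2=0
R@1,3 dof=1 J1 → L=4 J1=2 J2=0
PS@2,1 dof=2 J2 → L=4 J1=2 J2=1
add link → L=5 J1=2 J2=1
R@2,4 dof=1 J1 → L=5 J1=3 J2=1
add link → L=6 J1=3 J2=1
PS@5,4 dof=2 J2 → L=6 J1=3 J2=2
C@5,3 dof=2 J2 → L=6 J1=3 J2=3
P@5,2 dof=1 J1 → L=6 J1=4 J2=3
R@2,0 dof=1 J1 → L=6 J1=5 J2=3
M=3(L−1)−2J1−J2=3·5−2·5−3=2

M = 2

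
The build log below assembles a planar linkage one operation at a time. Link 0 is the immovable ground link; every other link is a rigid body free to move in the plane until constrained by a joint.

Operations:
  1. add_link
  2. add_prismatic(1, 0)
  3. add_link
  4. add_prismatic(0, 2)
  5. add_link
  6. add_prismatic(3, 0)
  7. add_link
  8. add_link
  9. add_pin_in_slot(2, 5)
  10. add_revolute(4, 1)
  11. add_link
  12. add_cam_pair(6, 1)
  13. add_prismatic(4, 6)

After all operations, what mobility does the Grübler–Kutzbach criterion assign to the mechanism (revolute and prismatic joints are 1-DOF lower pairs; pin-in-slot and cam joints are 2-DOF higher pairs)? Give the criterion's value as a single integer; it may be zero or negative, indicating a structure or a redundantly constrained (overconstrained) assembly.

M = 6

L=1 J1=0 J2=0
add link → L=2 J1=0 J2=0
P@1,0 dof=1 J1 → L=2 J1=1 J2=0
add link → L=3 J1=1 J2=0
P@0,2 dof=1 J1 → L=3 J1=2 J2=0
add link → L=4 J1=2 J2=0
P@3,0 dof=1 J1 → L=4 J1=3 J2=0
add link → L=5 J1=3 J2=0
add link → L=6 J1=3 J2=0
PS@2,5 dof=2 J2 → L=6 J1=3 J2=1
R@4,1 dof=1 J1 → L=6 J1=4 J2=1
add link → L=7 J1=4 J2=1
C@6,1 dof=2 J2 → L=7 J1=4 J2=2
P@4,6 dof=1 J1 → L=7 J1=5 J2=2
M=3(L−1)−2J1−J2=3·6−2·5−2=6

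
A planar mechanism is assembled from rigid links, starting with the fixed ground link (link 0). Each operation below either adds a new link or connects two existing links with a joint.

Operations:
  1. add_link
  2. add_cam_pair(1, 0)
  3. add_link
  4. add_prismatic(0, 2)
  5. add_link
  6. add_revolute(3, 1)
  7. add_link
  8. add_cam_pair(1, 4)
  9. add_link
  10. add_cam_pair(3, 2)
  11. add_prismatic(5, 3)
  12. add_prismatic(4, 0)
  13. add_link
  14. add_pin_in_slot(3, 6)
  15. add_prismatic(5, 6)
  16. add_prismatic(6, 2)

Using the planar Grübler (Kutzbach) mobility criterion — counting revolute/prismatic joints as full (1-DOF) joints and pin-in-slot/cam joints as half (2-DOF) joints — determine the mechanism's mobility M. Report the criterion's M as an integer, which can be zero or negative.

L=1 J1=0 J2=0
add link → L=2 J1=0 J2=0
C@1,0 dof=2 J2 → L=2 J1=0 J2=1
add link → L=3 J1=0 J2=1
P@0,2 dof=1 J1 → L=3 J1=1 J2=1
add link → L=4 J1=1 J2=1
R@3,1 dof=1 J1 → L=4 J1=2 J2=1
add link → L=5 J1=2 J2=1
C@1,4 dof=2 J2 → L=5 J1=2 J2=2
add link → L=6 J1=2 J2=2
C@3,2 dof=2 J2 → L=6 J1=2 J2=3
P@5,3 dof=1 J1 → L=6 J1=3 J2=3
P@4,0 dof=1 J1 → L=6 J1=4 J2=3
add link → L=7 J1=4 J2=3
PS@3,6 dof=2 J2 → L=7 J1=4 J2=4
P@5,6 dof=1 J1 → L=7 J1=5 J2=4
P@6,2 dof=1 J1 → L=7 J1=6 J2=4
M=3(L−1)−2J1−J2=3·6−2·6−4=2

M = 2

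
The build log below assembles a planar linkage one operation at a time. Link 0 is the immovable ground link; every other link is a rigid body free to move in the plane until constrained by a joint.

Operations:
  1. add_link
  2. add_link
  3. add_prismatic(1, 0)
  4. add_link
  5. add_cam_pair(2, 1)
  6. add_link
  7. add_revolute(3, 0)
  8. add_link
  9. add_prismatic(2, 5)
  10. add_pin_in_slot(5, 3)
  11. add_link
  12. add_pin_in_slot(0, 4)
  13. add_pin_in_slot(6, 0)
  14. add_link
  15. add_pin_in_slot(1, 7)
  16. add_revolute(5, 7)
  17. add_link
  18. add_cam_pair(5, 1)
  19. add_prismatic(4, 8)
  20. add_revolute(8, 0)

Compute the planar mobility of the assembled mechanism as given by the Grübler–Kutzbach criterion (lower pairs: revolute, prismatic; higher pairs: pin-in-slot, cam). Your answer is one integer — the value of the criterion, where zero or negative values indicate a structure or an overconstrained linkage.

L=1 J1=0 J2=0
add link → L=2 J1=0 J2=0
add link → L=3 J1=0 J2=0
P@1,0 dof=1 J1 → L=3 J1=1 J2=0
add link → L=4 J1=1 J2=0
C@2,1 dof=2 J2 → L=4 J1=1 J2=1
add link → L=5 J1=1 J2=1
R@3,0 dof=1 J1 → L=5 J1=2 J2=1
add link → L=6 J1=2 J2=1
P@2,5 dof=1 J1 → L=6 J1=3 J2=1
PS@5,3 dof=2 J2 → L=6 J1=3 J2=2
add link → L=7 J1=3 J2=2
PS@0,4 dof=2 J2 → L=7 J1=3 J2=3
PS@6,0 dof=2 J2 → L=7 J1=3 J2=4
add link → L=8 J1=3 J2=4
PS@1,7 dof=2 J2 → L=8 J1=3 J2=5
R@5,7 dof=1 J1 → L=8 J1=4 J2=5
add link → L=9 J1=4 J2=5
C@5,1 dof=2 J2 → L=9 J1=4 J2=6
P@4,8 dof=1 J1 → L=9 J1=5 J2=6
R@8,0 dof=1 J1 → L=9 J1=6 J2=6
M=3(L−1)−2J1−J2=3·8−2·6−6=6

M = 6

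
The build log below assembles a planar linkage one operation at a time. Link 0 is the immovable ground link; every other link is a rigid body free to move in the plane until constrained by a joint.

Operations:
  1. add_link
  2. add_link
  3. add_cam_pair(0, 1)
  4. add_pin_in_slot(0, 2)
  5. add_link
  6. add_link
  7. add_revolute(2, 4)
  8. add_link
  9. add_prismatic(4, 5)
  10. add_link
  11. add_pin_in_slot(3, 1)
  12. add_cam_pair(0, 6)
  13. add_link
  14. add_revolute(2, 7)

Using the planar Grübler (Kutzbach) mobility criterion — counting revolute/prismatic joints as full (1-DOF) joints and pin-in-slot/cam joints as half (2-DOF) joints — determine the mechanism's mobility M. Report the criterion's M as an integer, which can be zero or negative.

(L,J1,J2)=(1,0,0); link0 fixed
link1: (2,0,0)
link2: (3,0,0)
C 0-1 [J2]: (3,0,1)
PS 0-2 [J2]: (3,0,2)
link3: (4,0,2)
link4: (5,0,2)
R 2-4 [J1]: (5,1,2)
link5: (6,1,2)
P 4-5 [J1]: (6,2,2)
link6: (7,2,2)
PS 3-1 [J2]: (7,2,3)
C 0-6 [J2]: (7,2,4)
link7: (8,2,4)
R 2-7 [J1]: (8,3,4)
Grübler: 3·7 − 2·3 − 4 = 11

M = 11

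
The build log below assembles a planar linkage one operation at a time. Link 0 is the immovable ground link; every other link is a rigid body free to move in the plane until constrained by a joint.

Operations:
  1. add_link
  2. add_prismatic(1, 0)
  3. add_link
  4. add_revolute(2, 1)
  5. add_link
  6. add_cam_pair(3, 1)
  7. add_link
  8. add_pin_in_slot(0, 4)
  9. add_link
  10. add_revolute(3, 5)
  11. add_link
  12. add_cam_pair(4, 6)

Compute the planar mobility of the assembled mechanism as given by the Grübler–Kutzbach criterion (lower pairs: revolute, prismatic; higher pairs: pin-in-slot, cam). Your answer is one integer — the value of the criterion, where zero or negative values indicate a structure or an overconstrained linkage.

L=1 J1=0 J2=0
add link → L=2 J1=0 J2=0
P@1,0 dof=1 J1 → L=2 J1=1 J2=0
add link → L=3 J1=1 J2=0
R@2,1 dof=1 J1 → L=3 J1=2 J2=0
add link → L=4 J1=2 J2=0
C@3,1 dof=2 J2 → L=4 J1=2 J2=1
add link → L=5 J1=2 J2=1
PS@0,4 dof=2 J2 → L=5 J1=2 J2=2
add link → L=6 J1=2 J2=2
R@3,5 dof=1 J1 → L=6 J1=3 J2=2
add link → L=7 J1=3 J2=2
C@4,6 dof=2 J2 → L=7 J1=3 J2=3
M=3(L−1)−2J1−J2=3·6−2·3−3=9

M = 9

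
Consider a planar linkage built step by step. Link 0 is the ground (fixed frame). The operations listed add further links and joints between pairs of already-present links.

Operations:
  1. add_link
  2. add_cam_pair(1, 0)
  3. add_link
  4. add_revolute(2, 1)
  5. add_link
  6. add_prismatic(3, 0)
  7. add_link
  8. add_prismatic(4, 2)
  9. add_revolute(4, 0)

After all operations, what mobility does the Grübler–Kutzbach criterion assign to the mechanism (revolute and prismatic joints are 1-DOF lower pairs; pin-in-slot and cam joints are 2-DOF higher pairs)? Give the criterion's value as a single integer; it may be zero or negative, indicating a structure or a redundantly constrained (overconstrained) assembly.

[1;0;0] (link 0 is ground)
L+ [2;0;0]
C(1,0)∈J2 [2;0;1]
L+ [3;0;1]
R(2,1)∈J1 [3;1;1]
L+ [4;1;1]
P(3,0)∈J1 [4;2;1]
L+ [5;2;1]
P(4,2)∈J1 [5;3;1]
R(4,0)∈J1 [5;4;1]
mobility = 12 − 8 − 1 = 3

M = 3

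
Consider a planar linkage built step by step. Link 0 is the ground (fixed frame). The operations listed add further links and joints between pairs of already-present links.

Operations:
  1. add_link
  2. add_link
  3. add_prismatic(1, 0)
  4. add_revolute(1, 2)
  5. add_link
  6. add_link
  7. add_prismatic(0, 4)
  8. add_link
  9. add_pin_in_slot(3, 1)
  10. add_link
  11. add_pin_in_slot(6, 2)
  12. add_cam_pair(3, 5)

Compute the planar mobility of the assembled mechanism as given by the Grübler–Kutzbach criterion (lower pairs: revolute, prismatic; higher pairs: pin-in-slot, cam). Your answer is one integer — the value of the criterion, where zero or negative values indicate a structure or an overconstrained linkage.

M = 9

L=1 J1=0 J2=0
add link → L=2 J1=0 J2=0
add link → L=3 J1=0 J2=0
P@1,0 dof=1 J1 → L=3 J1=1 J2=0
R@1,2 dof=1 J1 → L=3 J1=2 J2=0
add link → L=4 J1=2 J2=0
add link → L=5 J1=2 J2=0
P@0,4 dof=1 J1 → L=5 J1=3 J2=0
add link → L=6 J1=3 J2=0
PS@3,1 dof=2 J2 → L=6 J1=3 J2=1
add link → L=7 J1=3 J2=1
PS@6,2 dof=2 J2 → L=7 J1=3 J2=2
C@3,5 dof=2 J2 → L=7 J1=3 J2=3
M=3(L−1)−2J1−J2=3·6−2·3−3=9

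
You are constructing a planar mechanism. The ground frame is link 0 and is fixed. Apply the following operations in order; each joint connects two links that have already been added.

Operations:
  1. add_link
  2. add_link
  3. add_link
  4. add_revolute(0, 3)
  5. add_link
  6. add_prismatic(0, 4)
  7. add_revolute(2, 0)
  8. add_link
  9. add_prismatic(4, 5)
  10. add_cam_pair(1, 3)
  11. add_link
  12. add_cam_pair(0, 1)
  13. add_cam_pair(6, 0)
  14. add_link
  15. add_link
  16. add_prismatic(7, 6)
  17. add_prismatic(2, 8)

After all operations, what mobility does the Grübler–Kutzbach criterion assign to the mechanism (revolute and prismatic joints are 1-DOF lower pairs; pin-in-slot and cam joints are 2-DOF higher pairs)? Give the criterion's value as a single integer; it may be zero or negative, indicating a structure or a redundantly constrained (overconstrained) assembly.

M = 9

(L,J1,J2)=(1,0,0); link0 fixed
link1: (2,0,0)
link2: (3,0,0)
link3: (4,0,0)
R 0-3 [J1]: (4,1,0)
link4: (5,1,0)
P 0-4 [J1]: (5,2,0)
R 2-0 [J1]: (5,3,0)
link5: (6,3,0)
P 4-5 [J1]: (6,4,0)
C 1-3 [J2]: (6,4,1)
link6: (7,4,1)
C 0-1 [J2]: (7,4,2)
C 6-0 [J2]: (7,4,3)
link7: (8,4,3)
link8: (9,4,3)
P 7-6 [J1]: (9,5,3)
P 2-8 [J1]: (9,6,3)
Grübler: 3·8 − 2·6 − 3 = 9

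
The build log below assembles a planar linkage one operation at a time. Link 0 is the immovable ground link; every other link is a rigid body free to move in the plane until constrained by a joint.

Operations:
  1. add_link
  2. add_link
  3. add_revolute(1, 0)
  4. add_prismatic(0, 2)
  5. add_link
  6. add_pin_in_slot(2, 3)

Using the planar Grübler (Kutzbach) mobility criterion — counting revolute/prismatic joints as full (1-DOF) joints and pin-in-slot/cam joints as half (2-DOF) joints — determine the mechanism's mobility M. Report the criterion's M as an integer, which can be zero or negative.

link 0 = ground. State L|J1|J2 = 1|0|0
+link1  2|0|0
+link2  3|0|0
R(1,0) f=1→J1  3|1|0
P(0,2) f=1→J1  3|2|0
+link3  4|2|0
PS(2,3) f=2→J2  4|2|1
M = 3(4−1)−2·2−1 = 9−4−1 = 4

M = 4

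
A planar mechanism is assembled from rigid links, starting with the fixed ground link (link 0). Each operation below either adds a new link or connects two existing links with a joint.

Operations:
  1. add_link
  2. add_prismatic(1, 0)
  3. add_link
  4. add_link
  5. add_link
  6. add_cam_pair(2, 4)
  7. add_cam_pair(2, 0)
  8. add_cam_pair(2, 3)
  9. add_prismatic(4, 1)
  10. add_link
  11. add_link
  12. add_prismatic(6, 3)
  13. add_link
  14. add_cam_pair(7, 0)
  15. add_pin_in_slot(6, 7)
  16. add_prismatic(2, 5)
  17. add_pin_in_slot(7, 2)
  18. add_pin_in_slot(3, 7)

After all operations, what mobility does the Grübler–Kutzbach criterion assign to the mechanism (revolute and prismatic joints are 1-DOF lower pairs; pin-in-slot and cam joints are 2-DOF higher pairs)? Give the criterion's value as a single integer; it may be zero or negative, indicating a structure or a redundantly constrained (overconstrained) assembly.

M = 6

[1;0;0] (link 0 is ground)
L+ [2;0;0]
P(1,0)∈J1 [2;1;0]
L+ [3;1;0]
L+ [4;1;0]
L+ [5;1;0]
C(2,4)∈J2 [5;1;1]
C(2,0)∈J2 [5;1;2]
C(2,3)∈J2 [5;1;3]
P(4,1)∈J1 [5;2;3]
L+ [6;2;3]
L+ [7;2;3]
P(6,3)∈J1 [7;3;3]
L+ [8;3;3]
C(7,0)∈J2 [8;3;4]
PS(6,7)∈J2 [8;3;5]
P(2,5)∈J1 [8;4;5]
PS(7,2)∈J2 [8;4;6]
PS(3,7)∈J2 [8;4;7]
mobility = 21 − 8 − 7 = 6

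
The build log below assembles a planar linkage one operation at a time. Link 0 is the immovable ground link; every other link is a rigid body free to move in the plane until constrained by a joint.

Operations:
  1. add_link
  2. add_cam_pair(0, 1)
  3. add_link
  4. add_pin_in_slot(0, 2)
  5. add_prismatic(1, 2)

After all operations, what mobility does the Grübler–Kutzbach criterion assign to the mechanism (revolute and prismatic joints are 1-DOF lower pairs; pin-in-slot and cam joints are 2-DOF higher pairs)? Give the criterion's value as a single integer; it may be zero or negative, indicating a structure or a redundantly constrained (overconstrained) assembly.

link 0 = ground. State L|J1|J2 = 1|0|0
+link1  2|0|0
C(0,1) f=2→J2  2|0|1
+link2  3|0|1
PS(0,2) f=2→J2  3|0|2
P(1,2) f=1→J1  3|1|2
M = 3(3−1)−2·1−2 = 6−2−2 = 2

M = 2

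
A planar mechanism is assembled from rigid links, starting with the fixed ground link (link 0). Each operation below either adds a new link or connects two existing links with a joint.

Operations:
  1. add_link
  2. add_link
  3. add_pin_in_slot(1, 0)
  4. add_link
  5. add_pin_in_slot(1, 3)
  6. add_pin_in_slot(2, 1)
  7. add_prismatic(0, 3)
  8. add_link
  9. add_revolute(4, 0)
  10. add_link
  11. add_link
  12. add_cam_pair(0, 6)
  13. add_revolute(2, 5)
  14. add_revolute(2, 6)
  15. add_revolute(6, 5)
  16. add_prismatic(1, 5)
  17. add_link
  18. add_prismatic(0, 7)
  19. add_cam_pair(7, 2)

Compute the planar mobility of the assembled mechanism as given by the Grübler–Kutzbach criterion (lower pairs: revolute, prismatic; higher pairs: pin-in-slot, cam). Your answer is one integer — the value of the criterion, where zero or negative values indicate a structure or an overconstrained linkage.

(L,J1,J2)=(1,0,0); link0 fixed
link1: (2,0,0)
link2: (3,0,0)
PS 1-0 [J2]: (3,0,1)
link3: (4,0,1)
PS 1-3 [J2]: (4,0,2)
PS 2-1 [J2]: (4,0,3)
P 0-3 [J1]: (4,1,3)
link4: (5,1,3)
R 4-0 [J1]: (5,2,3)
link5: (6,2,3)
link6: (7,2,3)
C 0-6 [J2]: (7,2,4)
R 2-5 [J1]: (7,3,4)
R 2-6 [J1]: (7,4,4)
R 6-5 [J1]: (7,5,4)
P 1-5 [J1]: (7,6,4)
link7: (8,6,4)
P 0-7 [J1]: (8,7,4)
C 7-2 [J2]: (8,7,5)
Grübler: 3·7 − 2·7 − 5 = 2

M = 2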